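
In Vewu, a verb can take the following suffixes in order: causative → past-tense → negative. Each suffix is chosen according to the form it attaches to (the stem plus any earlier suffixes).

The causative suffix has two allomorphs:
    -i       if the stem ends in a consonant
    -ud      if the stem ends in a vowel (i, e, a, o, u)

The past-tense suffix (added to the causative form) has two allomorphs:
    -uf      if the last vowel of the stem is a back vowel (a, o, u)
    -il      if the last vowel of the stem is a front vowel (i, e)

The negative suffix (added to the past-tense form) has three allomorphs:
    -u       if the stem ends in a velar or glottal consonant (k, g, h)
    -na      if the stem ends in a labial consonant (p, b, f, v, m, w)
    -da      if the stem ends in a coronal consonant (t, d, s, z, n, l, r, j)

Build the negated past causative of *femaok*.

Since the final sound of *femaok* is /k/ (a consonant), it takes -i, giving *femaoki*.
The last vowel of the causative form *femaoki* is /i/, which is a front vowel, so the past-tense suffix is -il, giving *femaokiil*.
Since the final consonant of the past-tense form *femaokiil* is /l/ (coronal), it takes -da, giving *femaokiilda*.

femaokiilda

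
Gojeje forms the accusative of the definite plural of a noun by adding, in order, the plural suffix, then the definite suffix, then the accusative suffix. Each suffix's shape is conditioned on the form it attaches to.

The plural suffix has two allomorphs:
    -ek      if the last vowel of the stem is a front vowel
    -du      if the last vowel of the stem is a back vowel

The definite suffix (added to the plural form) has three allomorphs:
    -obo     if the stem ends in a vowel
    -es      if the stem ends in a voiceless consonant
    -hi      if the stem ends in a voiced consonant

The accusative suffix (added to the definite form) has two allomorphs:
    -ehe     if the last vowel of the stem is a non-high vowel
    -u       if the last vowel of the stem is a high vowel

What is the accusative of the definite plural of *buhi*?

buhiekesehe

The last vowel of *buhi* is /i/, which is a front vowel, so the plural suffix is -ek, giving *buhiek*.
The plural form *buhiek* — final sound /k/ (a voiceless consonant) → -es → *buhiekes*.
The definite form *buhiekes*: last vowel = /e/, a non-high vowel → -ehe → *buhiekesehe*.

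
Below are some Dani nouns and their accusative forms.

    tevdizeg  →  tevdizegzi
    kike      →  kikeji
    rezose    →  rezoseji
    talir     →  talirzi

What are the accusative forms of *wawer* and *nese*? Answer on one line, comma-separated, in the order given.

The pattern is consonant vs. vowel: -zi when the stem ends in a consonant (*tevdizeg*, *talir*); -ji when the stem ends in a vowel (*kike*, *rezose*).
Since the final sound of *wawer* is /r/ (a consonant), it takes -zi, giving *wawerzi*.
*nese* — final sound /e/ (a vowel) → -ji → *neseji*.

wawerzi, neseji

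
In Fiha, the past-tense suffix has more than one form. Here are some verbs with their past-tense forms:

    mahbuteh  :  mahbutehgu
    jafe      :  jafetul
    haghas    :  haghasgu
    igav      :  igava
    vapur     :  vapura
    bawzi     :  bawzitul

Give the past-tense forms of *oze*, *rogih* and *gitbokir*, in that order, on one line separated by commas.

Looking at the final sound of each stem: -gu when the stem ends in a voiceless consonant (*mahbuteh*, *haghas*); -a when the stem ends in a voiced consonant (*igav*, *vapur*); -tul when the stem ends in a vowel (*jafe*, *bawzi*).
*oze* — final sound /e/ (a vowel) → -tul → *ozetul*.
Since the final sound of *rogih* is /h/ (a voiceless consonant), it takes -gu, giving *rogihgu*.
*gitbokir*: final sound = /r/, a voiced consonant → -a → *gitbokira*.

ozetul, rogihgu, gitbokira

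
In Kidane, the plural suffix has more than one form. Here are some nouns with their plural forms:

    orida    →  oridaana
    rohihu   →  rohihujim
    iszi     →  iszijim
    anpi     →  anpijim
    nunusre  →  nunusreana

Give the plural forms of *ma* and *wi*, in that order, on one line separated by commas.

The pattern is height harmony: -jim when the last vowel of the stem is a high vowel (*rohihu*, *iszi*, *anpi*); -ana when the last vowel of the stem is a non-high vowel (*orida*, *nunusre*).
The last vowel of *ma* is /a/, which is a non-high vowel, so the suffix is -ana, giving *maana*.
Since the last vowel of *wi* is /i/ (a high vowel), it takes -jim, giving *wijim*.

maana, wijim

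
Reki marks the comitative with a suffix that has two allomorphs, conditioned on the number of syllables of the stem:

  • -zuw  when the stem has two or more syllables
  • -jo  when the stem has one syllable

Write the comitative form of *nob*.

nobjo

With one syllable, *nob* takes -jo → *nobjo*.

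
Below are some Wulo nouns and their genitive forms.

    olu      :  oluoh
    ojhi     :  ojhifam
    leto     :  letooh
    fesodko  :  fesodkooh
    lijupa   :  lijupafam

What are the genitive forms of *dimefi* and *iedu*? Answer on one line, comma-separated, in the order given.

The alternation tracks the last vowel of the stem — -oh when the last vowel of the stem is a rounded vowel (*olu*, *leto*, *fesodko*); -fam when the last vowel of the stem is an unrounded vowel (*ojhi*, *lijupa*).
*dimefi* — last vowel /i/ (an unrounded vowel) → -fam → *dimefifam*.
*iedu*: last vowel = /u/, a rounded vowel → -oh → *ieduoh*.

dimefifam, ieduoh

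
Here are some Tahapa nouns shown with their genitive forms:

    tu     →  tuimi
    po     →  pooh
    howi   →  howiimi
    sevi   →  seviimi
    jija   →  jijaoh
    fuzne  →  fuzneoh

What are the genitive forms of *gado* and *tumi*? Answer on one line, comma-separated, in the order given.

gadooh, tumiimi

The suffix is conditioned by the last vowel: -imi when the last vowel of the stem is a high vowel (*tu*, *howi*, *sevi*); -oh when the last vowel of the stem is a non-high vowel (*po*, *jija*, *fuzne*).
Since the last vowel of *gado* is /o/ (a non-high vowel), it takes -oh, giving *gadooh*.
*tumi*: last vowel = /i/, a high vowel → -imi → *tumiimi*.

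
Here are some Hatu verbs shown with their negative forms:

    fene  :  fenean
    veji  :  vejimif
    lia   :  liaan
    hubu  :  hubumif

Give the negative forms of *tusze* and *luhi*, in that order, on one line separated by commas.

tuszean, luhimif

Looking at the last vowel of each stem: -mif when the last vowel of the stem is a high vowel (*veji*, *hubu*); -an when the last vowel of the stem is a non-high vowel (*fene*, *lia*).
Since the last vowel of *tusze* is /e/ (a non-high vowel), it takes -an, giving *tuszean*.
The last vowel of *luhi* is /i/, which is a high vowel, so the suffix is -mif, giving *luhimif*.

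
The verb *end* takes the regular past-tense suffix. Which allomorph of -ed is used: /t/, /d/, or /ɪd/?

The stem *end* ends in /t/ or /d/.
The -ed suffix is realized as /ɪd/ after /t, d/; as /t/ after other voiceless consonants; and as /d/ after other voiced sounds.
So -ed on *end* is pronounced /ɪd/.

/ɪd/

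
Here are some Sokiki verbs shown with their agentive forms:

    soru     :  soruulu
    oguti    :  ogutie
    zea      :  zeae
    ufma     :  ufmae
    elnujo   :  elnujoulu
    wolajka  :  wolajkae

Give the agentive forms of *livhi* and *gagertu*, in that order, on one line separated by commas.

livhie, gagertuulu

The pattern is rounding harmony: -ulu when the last vowel of the stem is a rounded vowel (*soru*, *elnujo*); -e when the last vowel of the stem is an unrounded vowel (*oguti*, *zea*, *ufma*, *wolajka*).
Since the last vowel of *livhi* is /i/ (an unrounded vowel), it takes -e, giving *livhie*.
The last vowel of *gagertu* is /u/, which is a rounded vowel, so the suffix is -ulu, giving *gagertuulu*.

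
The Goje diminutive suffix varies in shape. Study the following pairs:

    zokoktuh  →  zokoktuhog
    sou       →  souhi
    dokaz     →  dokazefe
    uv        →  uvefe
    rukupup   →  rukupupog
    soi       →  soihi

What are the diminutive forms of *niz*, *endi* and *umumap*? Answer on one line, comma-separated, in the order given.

The suffix is conditioned by the final sound: -og when the stem ends in a voiceless consonant (*zokoktuh*, *rukupup*); -efe when the stem ends in a voiced consonant (*dokaz*, *uv*); -hi when the stem ends in a vowel (*sou*, *soi*).
Since the final sound of *niz* is /z/ (a voiced consonant), it takes -efe, giving *nizefe*.
*endi* — final sound /i/ (a vowel) → -hi → *endihi*.
*umumap* — final sound /p/ (a voiceless consonant) → -og → *umumapog*.

nizefe, endihi, umumapog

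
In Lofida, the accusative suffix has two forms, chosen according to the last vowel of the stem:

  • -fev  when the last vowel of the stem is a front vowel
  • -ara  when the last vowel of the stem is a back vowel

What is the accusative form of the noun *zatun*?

Since the last vowel of *zatun* is /u/ (a back vowel), it takes -ara, giving *zatunara*.

zatunara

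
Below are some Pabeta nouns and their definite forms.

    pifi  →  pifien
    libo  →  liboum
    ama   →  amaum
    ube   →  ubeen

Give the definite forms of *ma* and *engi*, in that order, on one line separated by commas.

The alternation tracks the last vowel of the stem — -en when the last vowel of the stem is a front vowel (*pifi*, *ube*); -um when the last vowel of the stem is a back vowel (*libo*, *ama*).
*ma*: last vowel = /a/, a back vowel → -um → *maum*.
Since the last vowel of *engi* is /i/ (a front vowel), it takes -en, giving *engien*.

maum, engien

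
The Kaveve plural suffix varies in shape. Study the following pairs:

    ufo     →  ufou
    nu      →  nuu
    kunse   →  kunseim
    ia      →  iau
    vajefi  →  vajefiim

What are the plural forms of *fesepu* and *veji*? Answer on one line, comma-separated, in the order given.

The alternation tracks the last vowel of the stem — -im when the last vowel of the stem is a front vowel (*kunse*, *vajefi*); -u when the last vowel of the stem is a back vowel (*ufo*, *nu*, *ia*).
*fesepu*: last vowel = /u/, a back vowel → -u → *fesepuu*.
*veji*: last vowel = /i/, a front vowel → -im → *vejiim*.

fesepuu, vejiim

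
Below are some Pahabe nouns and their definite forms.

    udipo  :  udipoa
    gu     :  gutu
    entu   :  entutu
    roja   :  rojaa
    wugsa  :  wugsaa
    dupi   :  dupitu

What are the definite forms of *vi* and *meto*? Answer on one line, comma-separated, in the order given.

vitu, metoa

The alternation tracks the last vowel of the stem — -tu when the last vowel of the stem is a high vowel (*gu*, *entu*, *dupi*); -a when the last vowel of the stem is a non-high vowel (*udipo*, *roja*, *wugsa*).
*vi* — last vowel /i/ (a high vowel) → -tu → *vitu*.
*meto*: last vowel = /o/, a non-high vowel → -a → *metoa*.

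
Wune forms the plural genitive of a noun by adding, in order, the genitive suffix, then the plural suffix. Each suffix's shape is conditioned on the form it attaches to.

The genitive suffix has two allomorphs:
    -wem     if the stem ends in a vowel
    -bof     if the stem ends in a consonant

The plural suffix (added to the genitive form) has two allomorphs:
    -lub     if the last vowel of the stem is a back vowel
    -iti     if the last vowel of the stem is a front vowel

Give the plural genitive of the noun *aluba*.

alubawemiti

Since the final sound of *aluba* is /a/ (a vowel), it takes -wem, giving *alubawem*.
The genitive form *alubawem*: last vowel = /e/, a front vowel → -iti → *alubawemiti*.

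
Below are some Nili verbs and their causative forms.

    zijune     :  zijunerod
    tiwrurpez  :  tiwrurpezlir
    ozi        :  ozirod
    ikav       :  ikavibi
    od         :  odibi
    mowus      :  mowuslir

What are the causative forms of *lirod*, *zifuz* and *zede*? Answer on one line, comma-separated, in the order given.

lirodibi, zifuzlir, zederod

The suffix is conditioned by the final sound: -lir when the stem ends in a sibilant (*tiwrurpez*, *mowus*); -ibi when the stem ends in a non-sibilant consonant (*ikav*, *od*); -rod when the stem ends in a vowel (*zijune*, *ozi*).
The final sound of *lirod* is /d/, which is a non-sibilant consonant, so the suffix is -ibi, giving *lirodibi*.
The final sound of *zifuz* is /z/, which is a sibilant, so the suffix is -lir, giving *zifuzlir*.
Since the final sound of *zede* is /e/ (a vowel), it takes -rod, giving *zederod*.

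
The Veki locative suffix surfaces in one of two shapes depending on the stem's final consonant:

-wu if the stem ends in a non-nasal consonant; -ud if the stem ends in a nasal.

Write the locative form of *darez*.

darezwu

*darez* — final consonant /z/ (non-nasal) → -wu → *darezwu*.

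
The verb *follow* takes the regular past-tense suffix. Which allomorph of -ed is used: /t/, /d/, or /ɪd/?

The stem *follow* ends in a voiced sound other than /d/.
The -ed suffix is realized as /ɪd/ after /t, d/; as /t/ after other voiceless consonants; and as /d/ after other voiced sounds.
So -ed on *follow* is pronounced /d/.

/d/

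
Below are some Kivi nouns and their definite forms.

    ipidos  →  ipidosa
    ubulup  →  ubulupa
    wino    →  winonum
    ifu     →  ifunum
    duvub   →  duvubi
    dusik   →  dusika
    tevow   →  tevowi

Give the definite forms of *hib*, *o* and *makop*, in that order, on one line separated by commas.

The suffix is conditioned by the final sound: -a when the stem ends in a voiceless consonant (*ipidos*, *ubulup*, *dusik*); -i when the stem ends in a voiced consonant (*duvub*, *tevow*); -num when the stem ends in a vowel (*wino*, *ifu*).
Since the final sound of *hib* is /b/ (a voiced consonant), it takes -i, giving *hibi*.
*o* — final sound /o/ (a vowel) → -num → *onum*.
*makop* — final sound /p/ (a voiceless consonant) → -a → *makopa*.

hibi, onum, makopa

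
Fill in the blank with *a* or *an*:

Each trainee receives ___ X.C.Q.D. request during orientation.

The indefinite article is chosen by the initial *sound* of the following word, not its spelling.
The initialism *X.C.Q.D.* is read letter by letter; the first letter, X, is pronounced /ɛks/, which begins with a vowel sound.
So the article is *an*: Each trainee receives an X.C.Q.D. request during orientation.

an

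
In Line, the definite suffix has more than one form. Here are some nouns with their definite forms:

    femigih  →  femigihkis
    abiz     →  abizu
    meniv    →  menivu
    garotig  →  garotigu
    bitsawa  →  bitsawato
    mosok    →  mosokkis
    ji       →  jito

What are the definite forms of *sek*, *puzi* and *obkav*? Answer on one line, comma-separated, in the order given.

sekkis, puzito, obkavu

The suffix is conditioned by the final sound: -kis when the stem ends in a voiceless consonant (*femigih*, *mosok*); -u when the stem ends in a voiced consonant (*abiz*, *meniv*, *garotig*); -to when the stem ends in a vowel (*bitsawa*, *ji*).
*sek* — final sound /k/ (a voiceless consonant) → -kis → *sekkis*.
*puzi*: final sound = /i/, a vowel → -to → *puzito*.
*obkav*: final sound = /v/, a voiced consonant → -u → *obkavu*.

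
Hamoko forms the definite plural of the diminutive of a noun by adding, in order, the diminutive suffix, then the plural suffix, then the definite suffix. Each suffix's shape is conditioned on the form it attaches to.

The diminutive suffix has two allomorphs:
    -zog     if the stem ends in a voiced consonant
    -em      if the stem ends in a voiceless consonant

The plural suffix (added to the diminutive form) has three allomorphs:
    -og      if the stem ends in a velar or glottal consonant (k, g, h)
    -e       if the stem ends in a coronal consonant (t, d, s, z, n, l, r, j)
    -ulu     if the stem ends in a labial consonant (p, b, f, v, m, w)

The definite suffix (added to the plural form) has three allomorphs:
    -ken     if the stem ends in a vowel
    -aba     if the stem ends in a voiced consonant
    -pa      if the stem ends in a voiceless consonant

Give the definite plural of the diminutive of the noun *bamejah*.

*bamejah*: final consonant = /h/, voiceless → -em → *bamejahem*.
The diminutive form *bamejahem* — final consonant /m/ (labial) → -ulu → *bamejahemulu*.
The plural form *bamejahemulu* — final sound /u/ (a vowel) → -ken → *bamejahemuluken*.

bamejahemuluken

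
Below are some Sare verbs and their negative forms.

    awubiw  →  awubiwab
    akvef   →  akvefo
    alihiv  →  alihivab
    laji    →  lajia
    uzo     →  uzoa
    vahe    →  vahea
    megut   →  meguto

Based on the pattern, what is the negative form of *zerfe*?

The pattern is voicing of the final sound: -o when the stem ends in a voiceless consonant (*akvef*, *megut*); -ab when the stem ends in a voiced consonant (*awubiw*, *alihiv*); -a when the stem ends in a vowel (*laji*, *uzo*, *vahe*).
*zerfe*: final sound = /e/, a vowel → -a → *zerfea*.

zerfea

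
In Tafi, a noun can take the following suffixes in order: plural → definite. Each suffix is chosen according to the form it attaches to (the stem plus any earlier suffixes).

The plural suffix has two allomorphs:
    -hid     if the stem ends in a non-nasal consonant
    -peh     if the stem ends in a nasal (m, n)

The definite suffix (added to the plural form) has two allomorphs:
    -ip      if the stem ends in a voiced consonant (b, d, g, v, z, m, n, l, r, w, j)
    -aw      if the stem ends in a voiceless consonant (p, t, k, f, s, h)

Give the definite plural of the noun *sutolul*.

sutolulhidip

*sutolul* — final consonant /l/ (non-nasal) → -hid → *sutolulhid*.
The plural form *sutolulhid* — final consonant /d/ (voiced) → -ip → *sutolulhidip*.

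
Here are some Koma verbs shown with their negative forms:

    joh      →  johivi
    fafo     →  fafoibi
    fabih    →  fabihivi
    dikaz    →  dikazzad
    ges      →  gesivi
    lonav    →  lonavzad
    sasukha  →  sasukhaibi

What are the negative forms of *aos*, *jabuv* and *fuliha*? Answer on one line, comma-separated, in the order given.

aosivi, jabuvzad, fulihaibi

Looking at the final sound of each stem: -ivi when the stem ends in a voiceless consonant (*joh*, *fabih*, *ges*); -zad when the stem ends in a voiced consonant (*dikaz*, *lonav*); -ibi when the stem ends in a vowel (*fafo*, *sasukha*).
*aos*: final sound = /s/, a voiceless consonant → -ivi → *aosivi*.
The final sound of *jabuv* is /v/, which is a voiced consonant, so the suffix is -zad, giving *jabuvzad*.
*fuliha* — final sound /a/ (a vowel) → -ibi → *fulihaibi*.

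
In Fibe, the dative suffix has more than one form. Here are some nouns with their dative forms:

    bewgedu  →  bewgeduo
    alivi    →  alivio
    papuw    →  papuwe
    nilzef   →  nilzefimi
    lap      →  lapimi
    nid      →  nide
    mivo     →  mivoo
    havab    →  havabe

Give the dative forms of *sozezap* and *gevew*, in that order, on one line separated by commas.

sozezapimi, gevewe

The pattern is voicing of the final sound: -imi when the stem ends in a voiceless consonant (*nilzef*, *lap*); -e when the stem ends in a voiced consonant (*papuw*, *nid*, *havab*); -o when the stem ends in a vowel (*bewgedu*, *alivi*, *mivo*).
Since the final sound of *sozezap* is /p/ (a voiceless consonant), it takes -imi, giving *sozezapimi*.
*gevew*: final sound = /w/, a voiced consonant → -e → *gevewe*.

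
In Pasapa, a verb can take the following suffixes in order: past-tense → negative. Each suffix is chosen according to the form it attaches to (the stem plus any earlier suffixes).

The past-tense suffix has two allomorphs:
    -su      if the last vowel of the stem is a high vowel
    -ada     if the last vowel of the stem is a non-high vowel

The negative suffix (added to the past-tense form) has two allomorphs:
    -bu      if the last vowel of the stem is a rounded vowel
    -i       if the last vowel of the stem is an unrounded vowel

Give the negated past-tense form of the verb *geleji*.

*geleji* — last vowel /i/ (a high vowel) → -su → *gelejisu*.
The past-tense form *gelejisu*: last vowel = /u/, a rounded vowel → -bu → *gelejisubu*.

gelejisubu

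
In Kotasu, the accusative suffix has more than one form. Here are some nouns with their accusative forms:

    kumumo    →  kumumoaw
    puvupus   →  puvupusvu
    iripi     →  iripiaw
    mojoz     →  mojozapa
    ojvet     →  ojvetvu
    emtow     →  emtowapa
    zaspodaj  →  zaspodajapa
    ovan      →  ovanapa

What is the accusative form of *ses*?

sesvu

Looking at the final sound of each stem: -vu when the stem ends in a voiceless consonant (*puvupus*, *ojvet*); -apa when the stem ends in a voiced consonant (*mojoz*, *emtow*, *zaspodaj*, *ovan*); -aw when the stem ends in a vowel (*kumumo*, *iripi*).
*ses* — final sound /s/ (a voiceless consonant) → -vu → *sesvu*.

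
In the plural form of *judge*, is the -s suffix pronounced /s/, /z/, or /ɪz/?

/ɪz/

The stem *judge* ends in a sibilant (/s, z, ʃ, ʒ, tʃ, dʒ/).
The plural suffix surfaces as /ɪz/ after sibilants, /s/ after other voiceless consonants, and /z/ after other voiced sounds.
So the plural -s on *judge* is pronounced /ɪz/.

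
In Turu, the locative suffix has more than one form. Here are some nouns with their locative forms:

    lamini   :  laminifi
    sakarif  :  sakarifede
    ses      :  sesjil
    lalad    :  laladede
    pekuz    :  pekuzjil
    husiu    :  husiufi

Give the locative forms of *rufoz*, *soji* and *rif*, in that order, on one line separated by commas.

rufozjil, sojifi, rifede

The pattern is sibilance of the final sound: -jil when the stem ends in a sibilant (*ses*, *pekuz*); -ede when the stem ends in a non-sibilant consonant (*sakarif*, *lalad*); -fi when the stem ends in a vowel (*lamini*, *husiu*).
*rufoz* — final sound /z/ (a sibilant) → -jil → *rufozjil*.
The final sound of *soji* is /i/, which is a vowel, so the suffix is -fi, giving *sojifi*.
Since the final sound of *rif* is /f/ (a non-sibilant consonant), it takes -ede, giving *rifede*.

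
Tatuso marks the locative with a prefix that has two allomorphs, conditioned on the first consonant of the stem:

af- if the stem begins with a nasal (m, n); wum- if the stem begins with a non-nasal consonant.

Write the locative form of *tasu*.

Since the first consonant of *tasu* is /t/ (non-nasal), it takes wum-, giving *wumtasu*.

wumtasu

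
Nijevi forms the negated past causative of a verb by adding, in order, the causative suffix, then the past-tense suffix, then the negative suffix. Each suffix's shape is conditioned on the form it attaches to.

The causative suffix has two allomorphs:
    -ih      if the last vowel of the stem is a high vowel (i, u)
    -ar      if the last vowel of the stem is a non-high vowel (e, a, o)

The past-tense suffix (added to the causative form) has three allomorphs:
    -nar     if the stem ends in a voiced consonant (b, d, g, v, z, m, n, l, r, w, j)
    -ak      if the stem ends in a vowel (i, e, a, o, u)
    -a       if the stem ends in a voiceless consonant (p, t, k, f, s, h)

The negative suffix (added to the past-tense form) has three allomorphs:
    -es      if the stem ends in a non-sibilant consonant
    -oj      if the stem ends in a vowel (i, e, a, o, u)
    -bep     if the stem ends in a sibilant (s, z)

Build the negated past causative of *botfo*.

*botfo*: last vowel = /o/, a non-high vowel → -ar → *botfoar*.
The causative form *botfoar*: final sound = /r/, a voiced consonant → -nar → *botfoarnar*.
Since the final sound of the past-tense form *botfoarnar* is /r/ (a non-sibilant consonant), it takes -es, giving *botfoarnares*.

botfoarnares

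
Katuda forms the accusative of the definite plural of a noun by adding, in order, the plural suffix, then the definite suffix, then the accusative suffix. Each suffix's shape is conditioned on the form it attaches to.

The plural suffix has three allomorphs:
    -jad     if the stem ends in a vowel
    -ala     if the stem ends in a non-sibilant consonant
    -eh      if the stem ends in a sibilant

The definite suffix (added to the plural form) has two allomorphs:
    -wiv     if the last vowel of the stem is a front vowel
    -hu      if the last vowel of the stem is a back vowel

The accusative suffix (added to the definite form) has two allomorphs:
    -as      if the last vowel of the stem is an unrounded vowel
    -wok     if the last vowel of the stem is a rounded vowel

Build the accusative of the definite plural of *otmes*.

otmesehwivas

*otmes*: final sound = /s/, a sibilant → -eh → *otmeseh*.
Since the last vowel of the plural form *otmeseh* is /e/ (a front vowel), it takes -wiv, giving *otmesehwiv*.
The definite form *otmesehwiv* — last vowel /i/ (an unrounded vowel) → -as → *otmesehwivas*.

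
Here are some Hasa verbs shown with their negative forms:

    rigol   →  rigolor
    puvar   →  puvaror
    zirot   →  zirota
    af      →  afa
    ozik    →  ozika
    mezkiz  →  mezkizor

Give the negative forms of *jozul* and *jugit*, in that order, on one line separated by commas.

jozulor, jugita

The pattern is voicing of the final consonant: -a when the stem ends in a voiceless consonant (*zirot*, *af*, *ozik*); -or when the stem ends in a voiced consonant (*rigol*, *puvar*, *mezkiz*).
Since the final consonant of *jozul* is /l/ (voiced), it takes -or, giving *jozulor*.
*jugit* — final consonant /t/ (voiceless) → -a → *jugita*.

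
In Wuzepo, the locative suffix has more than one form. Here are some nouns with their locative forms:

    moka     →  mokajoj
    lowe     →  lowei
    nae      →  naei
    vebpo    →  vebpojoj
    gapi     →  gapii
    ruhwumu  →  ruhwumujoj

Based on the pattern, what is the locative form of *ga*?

gajoj

Looking at the last vowel of each stem: -i when the last vowel of the stem is a front vowel (*lowe*, *nae*, *gapi*); -joj when the last vowel of the stem is a back vowel (*moka*, *vebpo*, *ruhwumu*).
*ga* — last vowel /a/ (a back vowel) → -joj → *gajoj*.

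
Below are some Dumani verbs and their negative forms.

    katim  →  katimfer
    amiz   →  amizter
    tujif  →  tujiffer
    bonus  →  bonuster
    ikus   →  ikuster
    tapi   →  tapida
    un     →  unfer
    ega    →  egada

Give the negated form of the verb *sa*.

Looking at the final sound of each stem: -ter when the stem ends in a sibilant (*amiz*, *bonus*, *ikus*); -fer when the stem ends in a non-sibilant consonant (*katim*, *tujif*, *un*); -da when the stem ends in a vowel (*tapi*, *ega*).
*sa*: final sound = /a/, a vowel → -da → *sada*.

sada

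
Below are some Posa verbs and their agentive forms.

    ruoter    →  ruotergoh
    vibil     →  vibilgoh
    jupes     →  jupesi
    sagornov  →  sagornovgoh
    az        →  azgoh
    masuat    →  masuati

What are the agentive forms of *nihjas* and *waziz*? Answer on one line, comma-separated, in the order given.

The suffix is conditioned by the final consonant: -i when the stem ends in a voiceless consonant (*jupes*, *masuat*); -goh when the stem ends in a voiced consonant (*ruoter*, *vibil*, *sagornov*, *az*).
Since the final consonant of *nihjas* is /s/ (voiceless), it takes -i, giving *nihjasi*.
*waziz*: final consonant = /z/, voiced → -goh → *wazizgoh*.

nihjasi, wazizgoh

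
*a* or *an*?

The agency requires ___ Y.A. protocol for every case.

The indefinite article is chosen by the initial *sound* of the following word, not its spelling.
The initialism *Y.A.* is read letter by letter; the first letter, Y, is pronounced /waɪ/, which begins with a consonant sound.
So the article is *a*: The agency requires a Y.A. protocol for every case.

a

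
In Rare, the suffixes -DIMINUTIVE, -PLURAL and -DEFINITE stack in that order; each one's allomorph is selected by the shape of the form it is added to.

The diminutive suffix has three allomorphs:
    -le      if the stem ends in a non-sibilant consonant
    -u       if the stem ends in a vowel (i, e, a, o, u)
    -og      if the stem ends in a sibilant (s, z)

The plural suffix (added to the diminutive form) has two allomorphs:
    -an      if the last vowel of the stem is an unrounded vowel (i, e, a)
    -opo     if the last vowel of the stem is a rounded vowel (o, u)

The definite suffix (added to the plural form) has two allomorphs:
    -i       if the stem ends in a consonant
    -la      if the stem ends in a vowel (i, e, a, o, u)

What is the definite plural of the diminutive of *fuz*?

Since the final sound of *fuz* is /z/ (a sibilant), it takes -og, giving *fuzog*.
The diminutive form *fuzog* — last vowel /o/ (a rounded vowel) → -opo → *fuzogopo*.
The plural form *fuzogopo*: final sound = /o/, a vowel → -la → *fuzogopola*.

fuzogopola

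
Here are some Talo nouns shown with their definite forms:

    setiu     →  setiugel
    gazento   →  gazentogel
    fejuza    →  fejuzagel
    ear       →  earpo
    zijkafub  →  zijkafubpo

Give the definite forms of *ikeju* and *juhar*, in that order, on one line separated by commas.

ikejugel, juharpo

Looking at the final sound of each stem: -po when the stem ends in a consonant (*ear*, *zijkafub*); -gel when the stem ends in a vowel (*setiu*, *gazento*, *fejuza*).
Since the final sound of *ikeju* is /u/ (a vowel), it takes -gel, giving *ikejugel*.
*juhar*: final sound = /r/, a consonant → -po → *juharpo*.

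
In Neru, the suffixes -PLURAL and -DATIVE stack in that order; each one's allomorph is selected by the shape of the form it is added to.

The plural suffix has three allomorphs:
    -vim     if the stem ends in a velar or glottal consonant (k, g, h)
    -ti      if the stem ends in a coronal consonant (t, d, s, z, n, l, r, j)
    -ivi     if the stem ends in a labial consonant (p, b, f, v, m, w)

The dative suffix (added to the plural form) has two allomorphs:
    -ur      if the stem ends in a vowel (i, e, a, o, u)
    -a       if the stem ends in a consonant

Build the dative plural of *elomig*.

*elomig*: final consonant = /g/, velar/glottal → -vim → *elomigvim*.
The plural form *elomigvim* — final sound /m/ (a consonant) → -a → *elomigvima*.

elomigvima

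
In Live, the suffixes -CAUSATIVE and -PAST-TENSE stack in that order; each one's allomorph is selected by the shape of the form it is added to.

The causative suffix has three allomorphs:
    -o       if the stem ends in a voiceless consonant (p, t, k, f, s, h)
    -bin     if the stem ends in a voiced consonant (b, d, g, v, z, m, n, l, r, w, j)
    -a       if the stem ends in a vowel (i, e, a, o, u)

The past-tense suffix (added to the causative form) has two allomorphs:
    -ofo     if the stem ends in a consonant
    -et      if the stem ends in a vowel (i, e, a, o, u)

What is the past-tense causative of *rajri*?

*rajri* — final sound /i/ (a vowel) → -a → *rajria*.
The final sound of the causative form *rajria* is /a/, which is a vowel, so the past-tense suffix is -et, giving *rajriaet*.

rajriaet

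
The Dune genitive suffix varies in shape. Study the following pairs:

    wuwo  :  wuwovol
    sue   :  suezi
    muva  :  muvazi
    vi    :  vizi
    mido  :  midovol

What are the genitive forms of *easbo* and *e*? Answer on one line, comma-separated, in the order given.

easbovol, ezi

The pattern is rounding harmony: -vol when the last vowel of the stem is a rounded vowel (*wuwo*, *mido*); -zi when the last vowel of the stem is an unrounded vowel (*sue*, *muva*, *vi*).
*easbo* — last vowel /o/ (a rounded vowel) → -vol → *easbovol*.
The last vowel of *e* is /e/, which is an unrounded vowel, so the suffix is -zi, giving *ezi*.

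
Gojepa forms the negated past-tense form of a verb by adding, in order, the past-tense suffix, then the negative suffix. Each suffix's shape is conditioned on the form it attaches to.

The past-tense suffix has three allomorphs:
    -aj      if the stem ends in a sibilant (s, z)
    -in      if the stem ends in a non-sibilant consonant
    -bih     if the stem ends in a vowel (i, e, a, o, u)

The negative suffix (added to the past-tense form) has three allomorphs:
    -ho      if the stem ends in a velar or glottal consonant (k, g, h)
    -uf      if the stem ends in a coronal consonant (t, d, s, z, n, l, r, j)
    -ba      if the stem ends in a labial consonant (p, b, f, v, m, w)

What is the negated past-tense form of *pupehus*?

The final sound of *pupehus* is /s/, which is a sibilant, so the past-tense suffix is -aj, giving *pupehusaj*.
Since the final consonant of the past-tense form *pupehusaj* is /j/ (coronal), it takes -uf, giving *pupehusajuf*.

pupehusajuf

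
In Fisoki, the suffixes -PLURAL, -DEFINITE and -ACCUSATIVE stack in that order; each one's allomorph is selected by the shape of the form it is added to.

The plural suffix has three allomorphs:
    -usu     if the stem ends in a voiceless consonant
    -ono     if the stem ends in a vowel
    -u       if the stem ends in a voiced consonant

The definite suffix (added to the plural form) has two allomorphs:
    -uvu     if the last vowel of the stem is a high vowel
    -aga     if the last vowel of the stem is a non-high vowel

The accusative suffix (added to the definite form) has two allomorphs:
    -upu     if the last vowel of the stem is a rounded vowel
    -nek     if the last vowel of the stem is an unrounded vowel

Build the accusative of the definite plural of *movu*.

*movu*: final sound = /u/, a vowel → -ono → *movuono*.
The last vowel of the plural form *movuono* is /o/, which is a non-high vowel, so the definite suffix is -aga, giving *movuonoaga*.
The definite form *movuonoaga* — last vowel /a/ (an unrounded vowel) → -nek → *movuonoaganek*.

movuonoaganek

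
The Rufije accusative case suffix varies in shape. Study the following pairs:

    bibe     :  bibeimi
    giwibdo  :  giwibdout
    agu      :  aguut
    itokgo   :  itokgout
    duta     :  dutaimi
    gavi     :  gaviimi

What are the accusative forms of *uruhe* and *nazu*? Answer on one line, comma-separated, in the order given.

uruheimi, nazuut

The suffix is conditioned by the last vowel: -ut when the last vowel of the stem is a rounded vowel (*giwibdo*, *agu*, *itokgo*); -imi when the last vowel of the stem is an unrounded vowel (*bibe*, *duta*, *gavi*).
*uruhe* — last vowel /e/ (an unrounded vowel) → -imi → *uruheimi*.
*nazu* — last vowel /u/ (a rounded vowel) → -ut → *nazuut*.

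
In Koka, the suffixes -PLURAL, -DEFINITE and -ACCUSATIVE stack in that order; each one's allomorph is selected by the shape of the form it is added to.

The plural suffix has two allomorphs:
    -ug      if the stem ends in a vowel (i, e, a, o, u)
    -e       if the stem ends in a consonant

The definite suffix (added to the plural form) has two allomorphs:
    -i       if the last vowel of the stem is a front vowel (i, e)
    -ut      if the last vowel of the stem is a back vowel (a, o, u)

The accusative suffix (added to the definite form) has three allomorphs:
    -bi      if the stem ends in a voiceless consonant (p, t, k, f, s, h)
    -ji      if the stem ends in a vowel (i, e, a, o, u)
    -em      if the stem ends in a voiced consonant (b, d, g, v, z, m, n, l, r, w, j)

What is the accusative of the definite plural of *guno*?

The final sound of *guno* is /o/, which is a vowel, so the plural suffix is -ug, giving *gunoug*.
The plural form *gunoug*: last vowel = /u/, a back vowel → -ut → *gunougut*.
Since the final sound of the definite form *gunougut* is /t/ (a voiceless consonant), it takes -bi, giving *gunougutbi*.

gunougutbi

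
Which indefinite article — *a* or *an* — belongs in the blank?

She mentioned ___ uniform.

a

The indefinite article is chosen by the initial *sound* of the following word, not its spelling.
*uniform* begins with the sound /juː/ (u pronounced /juː/) — a consonant sound.
So the article is *a*: She mentioned a uniform.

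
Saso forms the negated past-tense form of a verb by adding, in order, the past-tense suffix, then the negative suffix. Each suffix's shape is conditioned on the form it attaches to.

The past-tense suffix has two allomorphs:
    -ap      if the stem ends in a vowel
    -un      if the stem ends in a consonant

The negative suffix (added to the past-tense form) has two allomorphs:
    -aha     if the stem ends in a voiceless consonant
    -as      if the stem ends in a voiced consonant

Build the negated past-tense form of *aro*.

aroapaha

Since the final sound of *aro* is /o/ (a vowel), it takes -ap, giving *aroap*.
The past-tense form *aroap*: final consonant = /p/, voiceless → -aha → *aroapaha*.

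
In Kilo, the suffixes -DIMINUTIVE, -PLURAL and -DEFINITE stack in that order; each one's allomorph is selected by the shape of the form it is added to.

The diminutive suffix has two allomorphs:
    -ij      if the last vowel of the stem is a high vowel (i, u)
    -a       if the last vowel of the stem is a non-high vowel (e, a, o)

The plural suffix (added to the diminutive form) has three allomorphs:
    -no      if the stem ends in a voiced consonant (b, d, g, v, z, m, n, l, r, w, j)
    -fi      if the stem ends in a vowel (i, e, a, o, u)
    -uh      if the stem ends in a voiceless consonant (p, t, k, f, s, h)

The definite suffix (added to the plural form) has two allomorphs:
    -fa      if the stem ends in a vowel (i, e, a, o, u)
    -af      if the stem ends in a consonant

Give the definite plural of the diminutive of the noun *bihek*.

*bihek*: last vowel = /e/, a non-high vowel → -a → *biheka*.
The diminutive form *biheka* — final sound /a/ (a vowel) → -fi → *bihekafi*.
The final sound of the plural form *bihekafi* is /i/, which is a vowel, so the definite suffix is -fa, giving *bihekafifa*.

bihekafifa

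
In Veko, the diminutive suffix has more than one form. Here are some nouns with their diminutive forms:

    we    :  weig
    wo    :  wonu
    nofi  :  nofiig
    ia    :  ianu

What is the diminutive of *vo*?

Looking at the last vowel of each stem: -ig when the last vowel of the stem is a front vowel (*we*, *nofi*); -nu when the last vowel of the stem is a back vowel (*wo*, *ia*).
*vo* — last vowel /o/ (a back vowel) → -nu → *vonu*.

vonu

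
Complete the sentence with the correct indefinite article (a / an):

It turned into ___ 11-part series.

The indefinite article is chosen by the initial *sound* of the following word, not its spelling.
The number *11* is spoken "eleven", beginning with /ɪˈlɛvən/ — a vowel sound.
So the article is *an*: It turned into an 11-part series.

an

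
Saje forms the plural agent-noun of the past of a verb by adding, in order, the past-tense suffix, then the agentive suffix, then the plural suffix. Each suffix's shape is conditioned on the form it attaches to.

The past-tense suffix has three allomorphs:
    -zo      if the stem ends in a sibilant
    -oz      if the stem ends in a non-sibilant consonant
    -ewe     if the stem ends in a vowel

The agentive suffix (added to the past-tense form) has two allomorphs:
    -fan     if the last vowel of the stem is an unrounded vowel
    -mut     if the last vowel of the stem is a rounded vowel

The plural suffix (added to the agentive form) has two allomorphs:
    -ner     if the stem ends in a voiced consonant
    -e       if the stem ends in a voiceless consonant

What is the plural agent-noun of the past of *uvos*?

uvoszomute

The final sound of *uvos* is /s/, which is a sibilant, so the past-tense suffix is -zo, giving *uvoszo*.
The past-tense form *uvoszo*: last vowel = /o/, a rounded vowel → -mut → *uvoszomut*.
The final consonant of the agentive form *uvoszomut* is /t/, which is voiceless, so the plural suffix is -e, giving *uvoszomute*.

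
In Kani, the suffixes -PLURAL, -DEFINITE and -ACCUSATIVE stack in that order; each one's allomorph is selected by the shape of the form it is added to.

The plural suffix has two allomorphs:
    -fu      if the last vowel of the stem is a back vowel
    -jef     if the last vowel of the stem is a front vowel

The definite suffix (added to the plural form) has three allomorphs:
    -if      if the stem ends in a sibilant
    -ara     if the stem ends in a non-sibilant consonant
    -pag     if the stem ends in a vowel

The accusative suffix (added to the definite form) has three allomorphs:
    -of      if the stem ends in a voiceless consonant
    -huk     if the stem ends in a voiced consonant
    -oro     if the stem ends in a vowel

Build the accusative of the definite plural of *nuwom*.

nuwomfupaghuk

The last vowel of *nuwom* is /o/, which is a back vowel, so the plural suffix is -fu, giving *nuwomfu*.
The plural form *nuwomfu*: final sound = /u/, a vowel → -pag → *nuwomfupag*.
The definite form *nuwomfupag* — final sound /g/ (a voiced consonant) → -huk → *nuwomfupaghuk*.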